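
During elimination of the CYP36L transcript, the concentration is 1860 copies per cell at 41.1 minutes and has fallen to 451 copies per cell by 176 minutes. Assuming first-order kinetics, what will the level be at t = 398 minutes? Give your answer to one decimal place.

43.8 copies per cell

Over Δt = 176 − 41.1 = 134.9 minutes, the level fell by a factor of 1860/451 ≈ 4.1242.
n = log₂(4.1242) ≈ 2.0441 half-lives, so t½ = 134.9/2.0441 ≈ 65.995 minutes.
From t = 176 to t = 398: 451 × (1/2)^((398−176)/65.995) ≈ 43.807 copies per cell.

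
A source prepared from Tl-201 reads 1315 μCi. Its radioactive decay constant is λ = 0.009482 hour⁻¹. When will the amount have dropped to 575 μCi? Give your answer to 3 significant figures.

t½ = ln 2 / λ = 0.69315 / 0.009482 ≈ 73.101 hours.
Fraction remaining = 575/1315 ≈ 0.43726.
n = log₂(1315/575) = ln(2.287)/ln 2 ≈ 1.1934 half-lives.
t = n × t½ = 1.1934 × 73.101 ≈ 87.241 hours.

87.2 hours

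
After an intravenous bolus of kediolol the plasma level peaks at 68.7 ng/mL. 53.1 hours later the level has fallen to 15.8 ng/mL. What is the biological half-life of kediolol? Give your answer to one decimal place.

25.0 hours

A/A₀ = 15.8/68.7 ≈ 0.22999.
n = log₂(4.3481) ≈ 2.1204 half-lives elapsed in 53.1 hours.
t½ = 53.1/2.1204 ≈ 25.043 hours.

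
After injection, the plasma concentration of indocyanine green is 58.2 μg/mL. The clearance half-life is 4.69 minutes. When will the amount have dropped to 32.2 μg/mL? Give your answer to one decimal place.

Fraction remaining = 32.2/58.2 ≈ 0.55326.
n = log₂(58.2/32.2) = ln(1.8075)/ln 2 ≈ 0.85396 half-lives.
t = n × t½ = 0.85396 × 4.69 ≈ 4.0051 minutes.

4.0 minutes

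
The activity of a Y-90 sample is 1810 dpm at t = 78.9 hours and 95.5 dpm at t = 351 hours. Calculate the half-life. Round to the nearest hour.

64 hours

Over Δt = 351 − 78.9 = 272.1 hours, the level fell by a factor of 1810/95.5 ≈ 18.953.
n = log₂(18.953) ≈ 4.2443 half-lives, so t½ = 272.1/4.2443 ≈ 64.109 hours.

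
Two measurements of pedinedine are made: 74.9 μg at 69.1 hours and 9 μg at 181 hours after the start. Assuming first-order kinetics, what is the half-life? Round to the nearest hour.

Over Δt = 181 − 69.1 = 111.9 hours, the level fell by a factor of 74.9/9 ≈ 8.3222.
n = log₂(8.3222) ≈ 3.057 half-lives, so t½ = 111.9/3.057 ≈ 36.605 hours.

37 hours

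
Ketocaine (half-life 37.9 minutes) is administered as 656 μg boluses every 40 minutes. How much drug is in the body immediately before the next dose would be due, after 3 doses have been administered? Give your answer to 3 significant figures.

541 μg

The 3 doses were given 120, 80, 40 minutes ago.
Total = 656·(1/2)^(120/37.9) + 656·(1/2)^(80/37.9) + 656·(1/2)^(40/37.9)
      = 73.076 + 151.87 + 315.64 ≈ 540.59 μg.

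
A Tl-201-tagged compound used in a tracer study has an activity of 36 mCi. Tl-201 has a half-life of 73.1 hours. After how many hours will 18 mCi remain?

73.1 hours

18/36 = 1/2, so 1 half-life has elapsed.
t = 1 × 73.1 = 73.1 hours.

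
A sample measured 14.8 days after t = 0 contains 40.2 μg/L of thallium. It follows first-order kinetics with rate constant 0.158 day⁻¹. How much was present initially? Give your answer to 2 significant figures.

420 μg/L

t½ = ln 2 / λ = 0.69315 / 0.158 ≈ 4.387 days.
Number of half-lives elapsed: n = 14.8/4.387 ≈ 3.3736.
A₀ = A × 2^n = 40.2 × 2^3.3736 = 40.2 × 10.365 ≈ 416.66 μg/L.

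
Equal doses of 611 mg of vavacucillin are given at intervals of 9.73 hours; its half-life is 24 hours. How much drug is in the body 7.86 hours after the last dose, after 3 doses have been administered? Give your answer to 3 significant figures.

The 3 doses were given 27.32, 17.59, 7.86 hours ago.
Total = 611·(1/2)^(27.32/24) + 611·(1/2)^(17.59/24) + 611·(1/2)^(7.86/24)
      = 277.57 + 367.63 + 486.92 ≈ 1132.1 mg.

1130 mg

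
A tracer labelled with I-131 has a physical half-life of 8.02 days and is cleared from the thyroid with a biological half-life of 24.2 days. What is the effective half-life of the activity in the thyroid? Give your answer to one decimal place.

6.0 days

1/t_eff = 1/t_phys + 1/t_biol = 1/8.02 + 1/24.2 = 0.16601 per day.
t_eff = 8.02 × 24.2 / (8.02 + 24.2) ≈ 6.0237 days.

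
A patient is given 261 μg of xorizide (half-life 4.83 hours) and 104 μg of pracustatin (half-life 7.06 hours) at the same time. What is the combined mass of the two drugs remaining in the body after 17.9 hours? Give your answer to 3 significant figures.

xorizide: 261 × (1/2)^(17.9/4.83) = 261 × (1/2)^3.706 ≈ 20 μg.
pracustatin: 104 × (1/2)^(17.9/7.06) = 104 × (1/2)^2.5354 ≈ 17.939 μg.
Total = 20 + 17.939 ≈ 37.939 μg.

37.9 μg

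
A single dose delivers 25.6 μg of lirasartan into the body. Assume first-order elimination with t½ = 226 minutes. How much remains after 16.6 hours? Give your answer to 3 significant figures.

1.21 μg

Convert the elapsed time: 16.6 hours = 996 minutes.
Number of half-lives: n = 996/226 ≈ 4.4071.
Remaining = 25.6 × (1/2)^4.4071 = 25.6 × 0.047134 ≈ 1.2066 μg.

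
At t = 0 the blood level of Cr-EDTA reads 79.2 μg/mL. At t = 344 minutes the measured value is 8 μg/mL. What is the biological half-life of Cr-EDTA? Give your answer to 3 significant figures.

A/A₀ = 8/79.2 ≈ 0.10101.
n = log₂(9.9) ≈ 3.3074 half-lives elapsed in 344 minutes.
t½ = 344/3.3074 ≈ 104.01 minutes.

104 minutes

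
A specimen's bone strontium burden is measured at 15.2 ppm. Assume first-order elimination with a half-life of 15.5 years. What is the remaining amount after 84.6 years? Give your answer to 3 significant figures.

Number of half-lives: n = 84.6/15.5 ≈ 5.4581.
Remaining = 15.2 × (1/2)^5.4581 = 15.2 × 0.022749 ≈ 0.34578 ppm.

0.346 ppm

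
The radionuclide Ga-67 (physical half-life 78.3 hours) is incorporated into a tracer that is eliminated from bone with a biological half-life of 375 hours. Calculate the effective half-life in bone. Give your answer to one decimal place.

1/t_eff = 1/t_phys + 1/t_biol = 1/78.3 + 1/375 = 0.015438 per hour.
t_eff = 78.3 × 375 / (78.3 + 375) ≈ 64.775 hours.

64.8 hours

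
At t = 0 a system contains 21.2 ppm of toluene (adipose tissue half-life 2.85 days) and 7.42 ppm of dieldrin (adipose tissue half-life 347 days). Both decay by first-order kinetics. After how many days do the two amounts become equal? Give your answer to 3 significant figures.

4.35 days

Set 21.2·(1/2)^(t/2.85) = 7.42·(1/2)^(t/347).
Taking log₂: log₂(21.2/7.42) = t·(1/2.85 − 1/347).
log₂(2.8571) = 1.5146; 1/2.85 − 1/347 = 0.348.
t = 1.5146 / 0.348 ≈ 4.3523 days.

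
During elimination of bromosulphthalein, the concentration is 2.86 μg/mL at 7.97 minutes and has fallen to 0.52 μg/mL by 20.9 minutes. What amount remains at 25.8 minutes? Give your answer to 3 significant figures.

0.273 μg/mL

Over Δt = 20.9 − 7.97 = 12.93 minutes, the level fell by a factor of 2.86/0.52 ≈ 5.5.
n = log₂(5.5) ≈ 2.4594 half-lives, so t½ = 12.93/2.4594 ≈ 5.2573 minutes.
From t = 20.9 to t = 25.8: 0.52 × (1/2)^((25.8−20.9)/5.2573) ≈ 0.27254 μg/mL.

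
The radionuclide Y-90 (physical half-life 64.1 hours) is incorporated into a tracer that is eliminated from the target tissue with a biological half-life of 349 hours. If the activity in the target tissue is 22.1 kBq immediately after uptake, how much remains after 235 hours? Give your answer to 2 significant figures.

1.1 kBq

1/t_eff = 1/t_phys + 1/t_biol = 1/64.1 + 1/349 = 0.018466 per hour.
t_eff = 64.1 × 349 / (64.1 + 349) ≈ 54.154 hours.
Remaining = 22.1 × (1/2)^(235/54.154) = 22.1 × (1/2)^4.3395 ≈ 1.0916 kBq.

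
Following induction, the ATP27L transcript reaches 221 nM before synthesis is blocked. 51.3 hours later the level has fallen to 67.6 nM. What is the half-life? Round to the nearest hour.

A/A₀ = 67.6/221 ≈ 0.30588.
n = log₂(3.2692) ≈ 1.709 half-lives elapsed in 51.3 hours.
t½ = 51.3/1.709 ≈ 30.018 hours.

30 hours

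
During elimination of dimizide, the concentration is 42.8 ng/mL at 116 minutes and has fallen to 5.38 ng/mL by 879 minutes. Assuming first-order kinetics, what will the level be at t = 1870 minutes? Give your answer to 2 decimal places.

0.36 ng/mL

Over Δt = 879 − 116 = 763 minutes, the level fell by a factor of 42.8/5.38 ≈ 7.9554.
n = log₂(7.9554) ≈ 2.9919 half-lives, so t½ = 763/2.9919 ≈ 255.02 minutes.
From t = 879 to t = 1870: 5.38 × (1/2)^((1870−879)/255.02) ≈ 0.3639 ng/mL.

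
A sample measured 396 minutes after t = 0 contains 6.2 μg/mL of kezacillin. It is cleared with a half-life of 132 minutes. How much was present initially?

Number of half-lives elapsed: n = 396/132 ≈ 3.
A₀ = A × 2^n = 6.2 × 2^3 = 6.2 × 8 ≈ 49.6 μg/mL.

49.6 μg/mL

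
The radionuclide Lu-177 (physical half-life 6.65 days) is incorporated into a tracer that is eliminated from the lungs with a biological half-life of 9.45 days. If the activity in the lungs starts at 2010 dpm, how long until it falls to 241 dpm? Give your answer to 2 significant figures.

12 days

1/t_eff = 1/t_phys + 1/t_biol = 1/6.65 + 1/9.45 = 0.2562 per day.
t_eff = 6.65 × 9.45 / (6.65 + 9.45) ≈ 3.9033 days.
n = log₂(2010/241) ≈ 3.0601; t = 3.0601 × 3.9033 ≈ 11.944 days.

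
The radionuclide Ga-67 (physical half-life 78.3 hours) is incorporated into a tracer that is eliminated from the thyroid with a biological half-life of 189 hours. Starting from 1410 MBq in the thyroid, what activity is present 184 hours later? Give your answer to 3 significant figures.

141 MBq

1/t_eff = 1/t_phys + 1/t_biol = 1/78.3 + 1/189 = 0.018062 per hour.
t_eff = 78.3 × 189 / (78.3 + 189) ≈ 55.364 hours.
Remaining = 1410 × (1/2)^(184/55.364) = 1410 × (1/2)^3.3235 ≈ 140.85 MBq.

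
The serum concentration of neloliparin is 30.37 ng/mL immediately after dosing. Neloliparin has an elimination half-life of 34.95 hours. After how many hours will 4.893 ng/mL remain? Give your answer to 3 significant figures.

Fraction remaining = 4.893/30.37 ≈ 0.16111.
n = log₂(30.37/4.893) = ln(6.2068)/ln 2 ≈ 2.6339 half-lives.
t = n × t½ = 2.6339 × 34.95 ≈ 92.053 hours.

92.1 hours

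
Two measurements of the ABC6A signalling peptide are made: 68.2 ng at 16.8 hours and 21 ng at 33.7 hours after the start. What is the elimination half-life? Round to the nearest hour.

Over Δt = 33.7 − 16.8 = 16.9 hours, the level fell by a factor of 68.2/21 ≈ 3.2476.
n = log₂(3.2476) ≈ 1.6994 half-lives, so t½ = 16.9/1.6994 ≈ 9.9448 hours.

10 hours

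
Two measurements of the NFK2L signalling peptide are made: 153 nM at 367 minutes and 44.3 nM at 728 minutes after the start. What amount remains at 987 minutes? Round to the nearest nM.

18 nM

Over Δt = 728 − 367 = 361 minutes, the level fell by a factor of 153/44.3 ≈ 3.4537.
n = log₂(3.4537) ≈ 1.7882 half-lives, so t½ = 361/1.7882 ≈ 201.88 minutes.
From t = 728 to t = 987: 44.3 × (1/2)^((987−728)/201.88) ≈ 18.206 nM.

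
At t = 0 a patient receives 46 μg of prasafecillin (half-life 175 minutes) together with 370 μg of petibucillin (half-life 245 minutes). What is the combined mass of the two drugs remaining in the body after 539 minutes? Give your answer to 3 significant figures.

prasafecillin: 46 × (1/2)^(539/175) = 46 × (1/2)^3.08 ≈ 5.4398 μg.
petibucillin: 370 × (1/2)^(539/245) = 370 × (1/2)^2.2 ≈ 80.526 μg.
Total = 5.4398 + 80.526 ≈ 85.966 μg.

86.0 μg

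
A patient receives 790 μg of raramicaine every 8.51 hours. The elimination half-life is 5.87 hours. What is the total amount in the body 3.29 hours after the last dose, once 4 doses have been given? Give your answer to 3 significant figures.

The 4 doses were given 28.82, 20.31, 11.8, 3.29 hours ago.
Total = 790·(1/2)^(28.82/5.87) + 790·(1/2)^(20.31/5.87) + 790·(1/2)^(11.8/5.87) + 790·(1/2)^(3.29/5.87)
      = 26.282 + 71.792 + 196.11 + 535.68 ≈ 829.86 μg.

830 μg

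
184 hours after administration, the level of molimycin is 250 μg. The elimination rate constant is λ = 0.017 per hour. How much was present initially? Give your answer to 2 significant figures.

5700 μg

t½ = ln 2 / λ = 0.69315 / 0.017 ≈ 40.773 hours.
Number of half-lives elapsed: n = 184/40.773 ≈ 4.5128.
A₀ = A × 2^n = 250 × 2^4.5128 = 250 × 22.828 ≈ 5707.1 μg.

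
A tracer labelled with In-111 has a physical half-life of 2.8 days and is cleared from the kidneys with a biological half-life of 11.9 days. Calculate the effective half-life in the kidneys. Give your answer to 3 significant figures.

1/t_eff = 1/t_phys + 1/t_biol = 1/2.8 + 1/11.9 = 0.44118 per day.
t_eff = 2.8 × 11.9 / (2.8 + 11.9) ≈ 2.2667 days.

2.27 days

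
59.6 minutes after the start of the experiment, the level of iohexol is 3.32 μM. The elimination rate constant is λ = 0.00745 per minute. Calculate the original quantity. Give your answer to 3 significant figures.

5.18 μM

t½ = ln 2 / λ = 0.69315 / 0.00745 ≈ 93.04 minutes.
Number of half-lives elapsed: n = 59.6/93.04 ≈ 0.64059.
A₀ = A × 2^n = 3.32 × 2^0.64059 = 3.32 × 1.559 ≈ 5.1758 μM.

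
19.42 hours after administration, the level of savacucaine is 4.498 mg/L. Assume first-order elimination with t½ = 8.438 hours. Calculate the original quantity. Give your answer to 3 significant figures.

Number of half-lives elapsed: n = 19.42/8.438 ≈ 2.3015.
A₀ = A × 2^n = 4.498 × 2^2.3015 = 4.498 × 4.9297 ≈ 22.174 mg/L.

22.2 mg/L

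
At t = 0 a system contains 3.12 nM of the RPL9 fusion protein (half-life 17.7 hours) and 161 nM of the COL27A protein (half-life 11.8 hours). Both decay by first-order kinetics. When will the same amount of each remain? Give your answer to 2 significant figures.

Set 3.12·(1/2)^(t/17.7) = 161·(1/2)^(t/11.8).
Taking log₂: log₂(3.12/161) = t·(1/17.7 − 1/11.8).
log₂(0.019379) = -5.6894; 1/17.7 − 1/11.8 = -0.028249.
t = -5.6894 / -0.028249 ≈ 201.4 hours.

200 hours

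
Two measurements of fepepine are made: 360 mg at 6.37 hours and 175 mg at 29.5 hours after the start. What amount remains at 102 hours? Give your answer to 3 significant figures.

Over Δt = 29.5 − 6.37 = 23.13 hours, the level fell by a factor of 360/175 ≈ 2.0571.
n = log₂(2.0571) ≈ 1.0406 half-lives, so t½ = 23.13/1.0406 ≈ 22.227 hours.
From t = 29.5 to t = 102: 175 × (1/2)^((102−29.5)/22.227) ≈ 18.244 mg.

18.2 mg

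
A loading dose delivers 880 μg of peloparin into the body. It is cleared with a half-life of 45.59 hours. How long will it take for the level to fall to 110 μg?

136.77 hours

110/880 = 1/8, so 3 half-lives have elapsed.
t = 3 × 45.59 = 136.77 hours.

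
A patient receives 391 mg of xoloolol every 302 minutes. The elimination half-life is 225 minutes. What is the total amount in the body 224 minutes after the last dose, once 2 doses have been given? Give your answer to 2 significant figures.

270 mg

The 2 doses were given 526, 224 minutes ago.
Total = 391·(1/2)^(526/225) + 391·(1/2)^(224/225)
      = 77.346 + 196.1 ≈ 273.45 mg.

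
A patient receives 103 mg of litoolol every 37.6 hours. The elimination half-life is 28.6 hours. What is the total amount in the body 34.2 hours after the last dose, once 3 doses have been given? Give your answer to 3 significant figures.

The 3 doses were given 109.4, 71.8, 34.2 hours ago.
Total = 103·(1/2)^(109.4/28.6) + 103·(1/2)^(71.8/28.6) + 103·(1/2)^(34.2/28.6)
      = 7.2668 + 18.076 + 44.964 ≈ 70.307 mg.

70.3 mg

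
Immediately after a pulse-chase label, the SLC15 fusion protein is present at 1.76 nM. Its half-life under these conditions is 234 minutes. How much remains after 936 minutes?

0.11 nM

Elapsed time is 4 half-lives (936/234).
Each half-life halves the amount: 1.76 × (1/2)^4 = 1.76/16 = 0.11 nM.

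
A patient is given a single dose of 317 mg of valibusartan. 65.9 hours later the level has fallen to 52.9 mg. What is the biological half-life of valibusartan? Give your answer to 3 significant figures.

A/A₀ = 52.9/317 ≈ 0.16688.
n = log₂(5.9924) ≈ 2.5831 half-lives elapsed in 65.9 hours.
t½ = 65.9/2.5831 ≈ 25.512 hours.

25.5 hours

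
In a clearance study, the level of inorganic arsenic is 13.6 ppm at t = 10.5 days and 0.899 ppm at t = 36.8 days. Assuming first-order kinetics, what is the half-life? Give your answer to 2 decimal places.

6.71 days

Over Δt = 36.8 − 10.5 = 26.3 days, the level fell by a factor of 13.6/0.899 ≈ 15.128.
n = log₂(15.128) ≈ 3.9191 half-lives, so t½ = 26.3/3.9191 ≈ 6.7107 days.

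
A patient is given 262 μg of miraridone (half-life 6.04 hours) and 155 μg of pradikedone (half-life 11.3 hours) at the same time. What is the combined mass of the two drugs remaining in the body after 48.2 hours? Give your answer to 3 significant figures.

miraridone: 262 × (1/2)^(48.2/6.04) = 262 × (1/2)^7.9801 ≈ 1.0376 μg.
pradikedone: 155 × (1/2)^(48.2/11.3) = 155 × (1/2)^4.2655 ≈ 8.0592 μg.
Total = 1.0376 + 8.0592 ≈ 9.0968 μg.

9.10 μg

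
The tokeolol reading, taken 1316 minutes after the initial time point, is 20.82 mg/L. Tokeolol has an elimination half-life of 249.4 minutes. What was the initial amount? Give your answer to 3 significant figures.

Number of half-lives elapsed: n = 1316/249.4 ≈ 5.2767.
A₀ = A × 2^n = 20.82 × 2^5.2767 = 20.82 × 38.764 ≈ 807.08 mg/L.

807 mg/L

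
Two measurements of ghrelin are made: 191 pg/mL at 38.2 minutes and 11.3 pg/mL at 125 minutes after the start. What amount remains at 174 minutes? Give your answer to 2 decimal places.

Over Δt = 125 − 38.2 = 86.8 minutes, the level fell by a factor of 191/11.3 ≈ 16.903.
n = log₂(16.903) ≈ 4.0792 half-lives, so t½ = 86.8/4.0792 ≈ 21.279 minutes.
From t = 125 to t = 174: 11.3 × (1/2)^((174−125)/21.279) ≈ 2.2902 pg/mL.

2.29 pg/mL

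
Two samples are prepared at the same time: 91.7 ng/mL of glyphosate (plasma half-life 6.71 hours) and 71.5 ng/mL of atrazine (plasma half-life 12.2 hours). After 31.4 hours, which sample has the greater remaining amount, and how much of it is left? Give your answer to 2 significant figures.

atrazine, 12 ng/mL

glyphosate: 91.7 × (1/2)^4.6796 ≈ 3.5783 ng/mL.
atrazine: 71.5 × (1/2)^2.5738 ≈ 12.009 ng/mL.
Atrazine has more remaining, at ≈ 12.009 ng/mL.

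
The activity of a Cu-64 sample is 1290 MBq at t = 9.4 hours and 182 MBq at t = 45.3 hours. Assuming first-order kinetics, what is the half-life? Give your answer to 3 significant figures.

Over Δt = 45.3 − 9.4 = 35.9 hours, the level fell by a factor of 1290/182 ≈ 7.0879.
n = log₂(7.0879) ≈ 2.8254 half-lives, so t½ = 35.9/2.8254 ≈ 12.706 hours.

12.7 hours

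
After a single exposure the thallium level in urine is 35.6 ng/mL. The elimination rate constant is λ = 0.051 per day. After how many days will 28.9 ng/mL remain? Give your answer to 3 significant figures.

4.09 days

t½ = ln 2 / λ = 0.69315 / 0.051 ≈ 13.591 days.
Fraction remaining = 28.9/35.6 ≈ 0.8118.
n = log₂(35.6/28.9) = ln(1.2318)/ln 2 ≈ 0.30081 half-lives.
t = n × t½ = 0.30081 × 13.591 ≈ 4.0883 days.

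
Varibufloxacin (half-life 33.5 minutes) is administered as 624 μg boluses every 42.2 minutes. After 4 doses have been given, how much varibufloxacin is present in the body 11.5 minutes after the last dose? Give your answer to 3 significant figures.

819 μg

The 4 doses were given 138.1, 95.9, 53.7, 11.5 minutes ago.
Total = 624·(1/2)^(138.1/33.5) + 624·(1/2)^(95.9/33.5) + 624·(1/2)^(53.7/33.5) + 624·(1/2)^(11.5/33.5)
      = 35.828 + 85.789 + 205.42 + 491.87 ≈ 818.9 μg.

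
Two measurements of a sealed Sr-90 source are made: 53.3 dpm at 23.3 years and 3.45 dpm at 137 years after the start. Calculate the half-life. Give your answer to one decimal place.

28.8 years

Over Δt = 137 − 23.3 = 113.7 years, the level fell by a factor of 53.3/3.45 ≈ 15.449.
n = log₂(15.449) ≈ 3.9495 half-lives, so t½ = 113.7/3.9495 ≈ 28.789 years.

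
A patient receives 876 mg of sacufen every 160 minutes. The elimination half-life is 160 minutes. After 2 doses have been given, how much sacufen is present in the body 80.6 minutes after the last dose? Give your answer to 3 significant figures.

The 2 doses were given 240.6, 80.6 minutes ago.
Total = 876·(1/2)^(240.6/160) + 876·(1/2)^(80.6/160)
      = 308.91 + 617.82 ≈ 926.73 mg.

927 mg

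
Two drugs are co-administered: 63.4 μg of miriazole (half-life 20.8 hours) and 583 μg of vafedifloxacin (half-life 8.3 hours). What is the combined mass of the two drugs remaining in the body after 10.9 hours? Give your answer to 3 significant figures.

279 μg

miriazole: 63.4 × (1/2)^(10.9/20.8) = 63.4 × (1/2)^0.52404 ≈ 44.09 μg.
vafedifloxacin: 583 × (1/2)^(10.9/8.3) = 583 × (1/2)^1.3133 ≈ 234.61 μg.
Total = 44.09 + 234.61 ≈ 278.7 μg.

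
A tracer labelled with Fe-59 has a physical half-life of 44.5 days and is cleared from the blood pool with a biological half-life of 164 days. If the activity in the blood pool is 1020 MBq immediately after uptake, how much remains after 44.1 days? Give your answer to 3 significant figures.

1/t_eff = 1/t_phys + 1/t_biol = 1/44.5 + 1/164 = 0.028569 per day.
t_eff = 44.5 × 164 / (44.5 + 164) ≈ 35.002 days.
Remaining = 1020 × (1/2)^(44.1/35.002) = 1020 × (1/2)^1.2599 ≈ 425.92 MBq.

426 MBq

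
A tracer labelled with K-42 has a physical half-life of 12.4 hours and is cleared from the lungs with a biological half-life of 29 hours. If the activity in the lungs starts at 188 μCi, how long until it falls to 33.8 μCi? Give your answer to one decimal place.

21.5 hours

1/t_eff = 1/t_phys + 1/t_biol = 1/12.4 + 1/29 = 0.11513 per hour.
t_eff = 12.4 × 29 / (12.4 + 29) ≈ 8.686 hours.
n = log₂(188/33.8) ≈ 2.4756; t = 2.4756 × 8.686 ≈ 21.503 hours.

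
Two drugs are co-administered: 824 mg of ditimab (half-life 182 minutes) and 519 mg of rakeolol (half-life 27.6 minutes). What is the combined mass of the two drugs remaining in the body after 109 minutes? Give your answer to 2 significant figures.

ditimab: 824 × (1/2)^(109/182) = 824 × (1/2)^0.5989 ≈ 544.05 mg.
rakeolol: 519 × (1/2)^(109/27.6) = 519 × (1/2)^3.9493 ≈ 33.598 mg.
Total = 544.05 + 33.598 ≈ 577.65 mg.

580 mg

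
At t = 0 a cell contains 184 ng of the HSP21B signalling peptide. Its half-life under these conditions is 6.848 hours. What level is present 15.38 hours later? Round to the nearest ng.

39 ng

Number of half-lives: n = 15.38/6.848 ≈ 2.2459.
Remaining = 184 × (1/2)^2.2459 = 184 × 0.21082 ≈ 38.791 ng.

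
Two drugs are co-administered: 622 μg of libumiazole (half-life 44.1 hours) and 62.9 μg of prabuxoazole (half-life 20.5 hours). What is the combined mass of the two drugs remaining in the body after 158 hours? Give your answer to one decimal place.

52.2 μg

libumiazole: 622 × (1/2)^(158/44.1) = 622 × (1/2)^3.5828 ≈ 51.912 μg.
prabuxoazole: 62.9 × (1/2)^(158/20.5) = 62.9 × (1/2)^7.7073 ≈ 0.30097 μg.
Total = 51.912 + 0.30097 ≈ 52.213 μg.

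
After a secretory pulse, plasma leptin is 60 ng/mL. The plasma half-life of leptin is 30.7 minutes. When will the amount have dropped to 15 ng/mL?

61.4 minutes

15/60 = 1/4, so 2 half-lives have elapsed.
t = 2 × 30.7 = 61.4 minutes.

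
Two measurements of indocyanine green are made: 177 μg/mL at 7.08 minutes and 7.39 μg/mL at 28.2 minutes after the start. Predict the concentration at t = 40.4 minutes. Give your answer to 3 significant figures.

Over Δt = 28.2 − 7.08 = 21.12 minutes, the level fell by a factor of 177/7.39 ≈ 23.951.
n = log₂(23.951) ≈ 4.582 half-lives, so t½ = 21.12/4.582 ≈ 4.6093 minutes.
From t = 28.2 to t = 40.4: 7.39 × (1/2)^((40.4−28.2)/4.6093) ≈ 1.18 μg/mL.

1.18 μg/mL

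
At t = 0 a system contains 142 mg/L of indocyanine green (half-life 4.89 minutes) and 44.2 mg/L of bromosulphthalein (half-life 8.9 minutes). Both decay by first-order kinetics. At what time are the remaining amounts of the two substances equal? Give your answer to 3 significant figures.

Set 142·(1/2)^(t/4.89) = 44.2·(1/2)^(t/8.9).
Taking log₂: log₂(142/44.2) = t·(1/4.89 − 1/8.9).
log₂(3.2127) = 1.6838; 1/4.89 − 1/8.9 = 0.092139.
t = 1.6838 / 0.092139 ≈ 18.274 minutes.

18.3 minutes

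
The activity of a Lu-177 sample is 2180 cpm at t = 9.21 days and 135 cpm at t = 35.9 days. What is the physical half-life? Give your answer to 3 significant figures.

6.65 days

Over Δt = 35.9 − 9.21 = 26.69 days, the level fell by a factor of 2180/135 ≈ 16.148.
n = log₂(16.148) ≈ 4.0133 half-lives, so t½ = 26.69/4.0133 ≈ 6.6504 days.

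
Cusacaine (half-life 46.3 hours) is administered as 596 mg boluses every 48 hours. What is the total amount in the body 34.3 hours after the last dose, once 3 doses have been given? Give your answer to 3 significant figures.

615 mg

The 3 doses were given 130.3, 82.3, 34.3 hours ago.
Total = 596·(1/2)^(130.3/46.3) + 596·(1/2)^(82.3/46.3) + 596·(1/2)^(34.3/46.3)
      = 84.737 + 173.84 + 356.65 ≈ 615.22 mg.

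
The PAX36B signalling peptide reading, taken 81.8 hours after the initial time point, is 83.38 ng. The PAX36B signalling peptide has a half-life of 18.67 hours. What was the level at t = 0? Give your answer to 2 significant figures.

Number of half-lives elapsed: n = 81.8/18.67 ≈ 4.3814.
A₀ = A × 2^n = 83.38 × 2^4.3814 = 83.38 × 20.841 ≈ 1737.7 ng.

1700 ng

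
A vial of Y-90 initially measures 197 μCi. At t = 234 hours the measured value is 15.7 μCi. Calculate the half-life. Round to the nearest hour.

A/A₀ = 15.7/197 ≈ 0.079695.
n = log₂(12.548) ≈ 3.6494 half-lives elapsed in 234 hours.
t½ = 234/3.6494 ≈ 64.121 hours.

64 hours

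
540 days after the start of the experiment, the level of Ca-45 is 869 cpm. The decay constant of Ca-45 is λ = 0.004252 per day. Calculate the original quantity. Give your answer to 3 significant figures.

t½ = ln 2 / λ = 0.69315 / 0.004252 ≈ 163.02 days.
Number of half-lives elapsed: n = 540/163.02 ≈ 3.3125.
A₀ = A × 2^n = 869 × 2^3.3125 = 869 × 9.9352 ≈ 8633.7 cpm.

8630 cpm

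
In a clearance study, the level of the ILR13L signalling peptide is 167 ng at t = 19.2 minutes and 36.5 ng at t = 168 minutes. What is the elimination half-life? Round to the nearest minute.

Over Δt = 168 − 19.2 = 148.8 minutes, the level fell by a factor of 167/36.5 ≈ 4.5753.
n = log₂(4.5753) ≈ 2.1939 half-lives, so t½ = 148.8/2.1939 ≈ 67.825 minutes.

68 minutes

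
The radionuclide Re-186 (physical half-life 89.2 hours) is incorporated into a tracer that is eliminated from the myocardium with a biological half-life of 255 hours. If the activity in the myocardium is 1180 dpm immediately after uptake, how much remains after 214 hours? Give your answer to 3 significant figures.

1/t_eff = 1/t_phys + 1/t_biol = 1/89.2 + 1/255 = 0.015132 per hour.
t_eff = 89.2 × 255 / (89.2 + 255) ≈ 66.084 hours.
Remaining = 1180 × (1/2)^(214/66.084) = 1180 × (1/2)^3.2383 ≈ 125.04 dpm.

125 dpm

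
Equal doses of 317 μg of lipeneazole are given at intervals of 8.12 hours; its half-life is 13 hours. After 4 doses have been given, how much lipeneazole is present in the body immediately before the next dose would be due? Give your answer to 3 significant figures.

482 μg

The 4 doses were given 32.48, 24.36, 16.24, 8.12 hours ago.
Total = 317·(1/2)^(32.48/13) + 317·(1/2)^(24.36/13) + 317·(1/2)^(16.24/13) + 317·(1/2)^(8.12/13)
      = 56.098 + 86.492 + 133.35 + 205.6 ≈ 481.55 μg.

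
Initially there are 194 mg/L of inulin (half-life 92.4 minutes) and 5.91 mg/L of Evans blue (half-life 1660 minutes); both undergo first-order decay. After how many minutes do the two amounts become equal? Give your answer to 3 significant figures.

Set 194·(1/2)^(t/92.4) = 5.91·(1/2)^(t/1660).
Taking log₂: log₂(194/5.91) = t·(1/92.4 − 1/1660).
log₂(32.826) = 5.0368; 1/92.4 − 1/1660 = 0.01022.
t = 5.0368 / 0.01022 ≈ 492.83 minutes.

493 minutes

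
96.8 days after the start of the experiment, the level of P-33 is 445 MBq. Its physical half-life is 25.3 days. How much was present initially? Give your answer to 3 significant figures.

Number of half-lives elapsed: n = 96.8/25.3 ≈ 3.8261.
A₀ = A × 2^n = 445 × 2^3.8261 = 445 × 14.183 ≈ 6311.4 MBq.

6310 MBq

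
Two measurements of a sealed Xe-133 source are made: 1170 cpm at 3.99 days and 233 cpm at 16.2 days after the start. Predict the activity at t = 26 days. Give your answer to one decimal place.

63.8 cpm

Over Δt = 16.2 − 3.99 = 12.21 days, the level fell by a factor of 1170/233 ≈ 5.0215.
n = log₂(5.0215) ≈ 2.3281 half-lives, so t½ = 12.21/2.3281 ≈ 5.2446 days.
From t = 16.2 to t = 26: 233 × (1/2)^((26−16.2)/5.2446) ≈ 63.805 cpm.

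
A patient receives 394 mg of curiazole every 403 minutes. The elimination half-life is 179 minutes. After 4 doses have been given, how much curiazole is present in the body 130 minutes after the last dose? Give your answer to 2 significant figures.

300 mg

The 4 doses were given 1339, 936, 533, 130 minutes ago.
Total = 394·(1/2)^(1339/179) + 394·(1/2)^(936/179) + 394·(1/2)^(533/179) + 394·(1/2)^(130/179)
      = 2.2063 + 10.505 + 50.019 + 238.16 ≈ 300.89 mg.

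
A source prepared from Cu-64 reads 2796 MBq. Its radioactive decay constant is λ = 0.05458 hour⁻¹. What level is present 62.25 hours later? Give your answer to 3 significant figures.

t½ = ln 2 / λ = 0.69315 / 0.05458 ≈ 12.7 hours.
Number of half-lives: n = 62.25/12.7 ≈ 4.9017.
Remaining = 2796 × (1/2)^4.9017 = 2796 × 0.033453 ≈ 93.535 MBq.

93.5 MBq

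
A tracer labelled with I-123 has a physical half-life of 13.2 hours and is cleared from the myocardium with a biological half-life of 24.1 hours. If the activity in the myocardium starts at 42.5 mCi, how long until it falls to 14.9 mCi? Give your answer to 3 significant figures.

1/t_eff = 1/t_phys + 1/t_biol = 1/13.2 + 1/24.1 = 0.11725 per hour.
t_eff = 13.2 × 24.1 / (13.2 + 24.1) ≈ 8.5287 hours.
n = log₂(42.5/14.9) ≈ 1.5122; t = 1.5122 × 8.5287 ≈ 12.897 hours.

12.9 hours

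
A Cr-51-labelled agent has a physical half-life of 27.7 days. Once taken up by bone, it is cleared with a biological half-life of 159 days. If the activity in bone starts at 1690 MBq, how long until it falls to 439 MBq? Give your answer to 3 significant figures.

1/t_eff = 1/t_phys + 1/t_biol = 1/27.7 + 1/159 = 0.04239 per day.
t_eff = 27.7 × 159 / (27.7 + 159) ≈ 23.59 days.
n = log₂(1690/439) ≈ 1.9447; t = 1.9447 × 23.59 ≈ 45.877 days.

45.9 days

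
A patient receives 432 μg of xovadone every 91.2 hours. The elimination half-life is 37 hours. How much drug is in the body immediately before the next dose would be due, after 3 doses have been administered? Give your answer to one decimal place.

95.0 μg

The 3 doses were given 273.6, 182.4, 91.2 hours ago.
Total = 432·(1/2)^(273.6/37) + 432·(1/2)^(182.4/37) + 432·(1/2)^(91.2/37)
      = 2.5674 + 14.174 + 78.25 ≈ 94.991 μg.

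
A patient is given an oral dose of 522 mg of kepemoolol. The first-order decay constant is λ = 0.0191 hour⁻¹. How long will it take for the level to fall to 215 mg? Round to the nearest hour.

t½ = ln 2 / λ = 0.69315 / 0.0191 ≈ 36.29 hours.
Fraction remaining = 215/522 ≈ 0.41188.
n = log₂(522/215) = ln(2.4279)/ln 2 ≈ 1.2797 half-lives.
t = n × t½ = 1.2797 × 36.29 ≈ 46.441 hours.

46 hours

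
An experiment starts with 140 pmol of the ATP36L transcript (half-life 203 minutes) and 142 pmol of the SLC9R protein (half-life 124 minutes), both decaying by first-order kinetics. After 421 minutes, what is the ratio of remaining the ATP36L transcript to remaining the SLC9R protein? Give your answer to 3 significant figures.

ATP36L transcript: 140 × (1/2)^(421/203) = 140 × (1/2)^2.0739 ≈ 33.253 pmol.
SLC9R protein: 142 × (1/2)^(421/124) = 142 × (1/2)^3.3952 ≈ 13.497 pmol.
Ratio ≈ 33.253 / 13.497 ≈ 2.4637.

2.46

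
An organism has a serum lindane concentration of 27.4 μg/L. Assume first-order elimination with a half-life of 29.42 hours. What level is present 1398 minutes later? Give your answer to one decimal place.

Convert the elapsed time: 1398 minutes = 23.3 hours.
Number of half-lives: n = 23.3/29.42 ≈ 0.79198.
Remaining = 27.4 × (1/2)^0.79198 = 27.4 × 0.57755 ≈ 15.825 μg/L.

15.8 μg/L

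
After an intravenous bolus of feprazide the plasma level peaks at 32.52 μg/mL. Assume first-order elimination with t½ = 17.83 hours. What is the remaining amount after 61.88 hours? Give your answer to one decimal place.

Number of half-lives: n = 61.88/17.83 ≈ 3.4706.
Remaining = 32.52 × (1/2)^3.4706 = 32.52 × 0.090211 ≈ 2.9337 μg/mL.

2.9 μg/mL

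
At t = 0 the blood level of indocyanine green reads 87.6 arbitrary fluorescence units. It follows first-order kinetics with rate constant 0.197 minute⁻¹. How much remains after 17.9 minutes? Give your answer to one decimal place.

2.6 arbitrary fluorescence units

t½ = ln 2 / λ = 0.69315 / 0.197 ≈ 3.5185 minutes.
Number of half-lives: n = 17.9/3.5185 ≈ 5.0874.
Remaining = 87.6 × (1/2)^5.0874 = 87.6 × 0.029414 ≈ 2.5766 arbitrary fluorescence units.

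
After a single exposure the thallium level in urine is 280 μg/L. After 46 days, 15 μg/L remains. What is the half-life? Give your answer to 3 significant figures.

10.9 days

A/A₀ = 15/280 ≈ 0.053571.
n = log₂(18.667) ≈ 4.2224 half-lives elapsed in 46 days.
t½ = 46/4.2224 ≈ 10.894 days.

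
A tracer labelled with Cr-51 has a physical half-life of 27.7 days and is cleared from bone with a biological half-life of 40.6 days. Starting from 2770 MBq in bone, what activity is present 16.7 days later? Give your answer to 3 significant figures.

1/t_eff = 1/t_phys + 1/t_biol = 1/27.7 + 1/40.6 = 0.060732 per day.
t_eff = 27.7 × 40.6 / (27.7 + 40.6) ≈ 16.466 days.
Remaining = 2770 × (1/2)^(16.7/16.466) = 2770 × (1/2)^1.0142 ≈ 1371.4 MBq.

1370 MBq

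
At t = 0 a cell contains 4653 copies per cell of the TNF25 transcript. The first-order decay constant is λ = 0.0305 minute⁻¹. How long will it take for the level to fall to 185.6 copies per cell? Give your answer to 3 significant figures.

t½ = ln 2 / λ = 0.69315 / 0.0305 ≈ 22.726 minutes.
Fraction remaining = 185.6/4653 ≈ 0.039888.
n = log₂(4653/185.6) = ln(25.07)/ln 2 ≈ 4.6479 half-lives.
t = n × t½ = 4.6479 × 22.726 ≈ 105.63 minutes.

106 minutes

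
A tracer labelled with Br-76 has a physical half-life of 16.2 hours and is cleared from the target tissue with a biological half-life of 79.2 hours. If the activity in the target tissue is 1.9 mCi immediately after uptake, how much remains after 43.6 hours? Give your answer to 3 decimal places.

1/t_eff = 1/t_phys + 1/t_biol = 1/16.2 + 1/79.2 = 0.074355 per hour.
t_eff = 16.2 × 79.2 / (16.2 + 79.2) ≈ 13.449 hours.
Remaining = 1.9 × (1/2)^(43.6/13.449) = 1.9 × (1/2)^3.2419 ≈ 0.20084 mCi.

0.201 mCi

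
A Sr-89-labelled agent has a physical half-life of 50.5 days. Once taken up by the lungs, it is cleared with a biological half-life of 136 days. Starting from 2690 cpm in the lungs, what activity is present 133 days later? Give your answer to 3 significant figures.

220 cpm

1/t_eff = 1/t_phys + 1/t_biol = 1/50.5 + 1/136 = 0.027155 per day.
t_eff = 50.5 × 136 / (50.5 + 136) ≈ 36.826 days.
Remaining = 2690 × (1/2)^(133/36.826) = 2690 × (1/2)^3.6116 ≈ 220.07 cpm.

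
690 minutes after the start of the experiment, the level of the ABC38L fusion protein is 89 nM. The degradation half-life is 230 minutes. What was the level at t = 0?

712 nM

Number of half-lives elapsed: n = 690/230 ≈ 3.
A₀ = A × 2^n = 89 × 2^3 = 89 × 8 ≈ 712 nM.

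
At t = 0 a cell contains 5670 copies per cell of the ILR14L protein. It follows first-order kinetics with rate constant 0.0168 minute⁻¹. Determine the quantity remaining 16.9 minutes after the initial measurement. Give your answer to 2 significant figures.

4300 copies per cell

t½ = ln 2 / k = 0.69315 / 0.0168 ≈ 41.259 minutes.
Number of half-lives: n = 16.9/41.259 ≈ 0.40961.
Remaining = 5670 × (1/2)^0.40961 = 5670 × 0.75283 ≈ 4268.5 copies per cell.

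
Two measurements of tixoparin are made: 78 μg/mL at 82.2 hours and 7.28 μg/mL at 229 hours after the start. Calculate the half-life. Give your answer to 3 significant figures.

Over Δt = 229 − 82.2 = 146.8 hours, the level fell by a factor of 78/7.28 ≈ 10.714.
n = log₂(10.714) ≈ 3.4215 half-lives, so t½ = 146.8/3.4215 ≈ 42.906 hours.

42.9 hours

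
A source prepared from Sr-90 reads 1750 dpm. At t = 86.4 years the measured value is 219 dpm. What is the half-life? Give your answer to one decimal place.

A/A₀ = 219/1750 ≈ 0.12514.
n = log₂(7.9909) ≈ 2.9984 half-lives elapsed in 86.4 years.
t½ = 86.4/2.9984 ≈ 28.816 years.

28.8 years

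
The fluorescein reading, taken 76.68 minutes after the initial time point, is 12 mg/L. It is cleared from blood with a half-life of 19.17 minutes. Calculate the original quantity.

Number of half-lives elapsed: n = 76.68/19.17 ≈ 4.
A₀ = A × 2^n = 12 × 2^4 = 12 × 16 ≈ 192 mg/L.

192 mg/L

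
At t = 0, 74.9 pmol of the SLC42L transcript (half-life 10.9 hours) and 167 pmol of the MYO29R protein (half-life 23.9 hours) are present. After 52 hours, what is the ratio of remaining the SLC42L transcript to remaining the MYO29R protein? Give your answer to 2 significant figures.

0.074

SLC42L transcript: 74.9 × (1/2)^(52/10.9) = 74.9 × (1/2)^4.7706 ≈ 2.7439 pmol.
MYO29R protein: 167 × (1/2)^(52/23.9) = 167 × (1/2)^2.1757 ≈ 36.962 pmol.
Ratio ≈ 2.7439 / 36.962 ≈ 0.074237.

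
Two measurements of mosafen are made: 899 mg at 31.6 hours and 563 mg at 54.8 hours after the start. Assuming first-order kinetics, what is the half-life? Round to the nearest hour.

Over Δt = 54.8 − 31.6 = 23.2 hours, the level fell by a factor of 899/563 ≈ 1.5968.
n = log₂(1.5968) ≈ 0.67519 half-lives, so t½ = 23.2/0.67519 ≈ 34.361 hours.

34 hours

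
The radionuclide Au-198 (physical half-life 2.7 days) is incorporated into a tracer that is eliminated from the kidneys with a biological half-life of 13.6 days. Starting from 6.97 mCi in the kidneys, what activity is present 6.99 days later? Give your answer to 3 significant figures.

1/t_eff = 1/t_phys + 1/t_biol = 1/2.7 + 1/13.6 = 0.4439 per day.
t_eff = 2.7 × 13.6 / (2.7 + 13.6) ≈ 2.2528 days.
Remaining = 6.97 × (1/2)^(6.99/2.2528) = 6.97 × (1/2)^3.1029 ≈ 0.8113 mCi.

0.811 mCi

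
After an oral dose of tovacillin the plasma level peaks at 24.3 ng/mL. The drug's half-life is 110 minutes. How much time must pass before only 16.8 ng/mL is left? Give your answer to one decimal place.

Fraction remaining = 16.8/24.3 ≈ 0.69136.
n = log₂(24.3/16.8) = ln(1.4464)/ln 2 ≈ 0.5325 half-lives.
t = n × t½ = 0.5325 × 110 ≈ 58.574 minutes.

58.6 minutes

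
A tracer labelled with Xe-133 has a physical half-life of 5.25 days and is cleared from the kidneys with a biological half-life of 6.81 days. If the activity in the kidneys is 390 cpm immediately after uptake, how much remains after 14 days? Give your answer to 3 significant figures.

14.8 cpm

1/t_eff = 1/t_phys + 1/t_biol = 1/5.25 + 1/6.81 = 0.33732 per day.
t_eff = 5.25 × 6.81 / (5.25 + 6.81) ≈ 2.9646 days.
Remaining = 390 × (1/2)^(14/2.9646) = 390 × (1/2)^4.7225 ≈ 14.773 cpm.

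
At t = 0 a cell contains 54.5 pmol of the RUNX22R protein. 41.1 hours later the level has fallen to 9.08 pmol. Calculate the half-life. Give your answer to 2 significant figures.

16 hours

A/A₀ = 9.08/54.5 ≈ 0.16661.
n = log₂(6.0022) ≈ 2.5855 half-lives elapsed in 41.1 hours.
t½ = 41.1/2.5855 ≈ 15.896 hours.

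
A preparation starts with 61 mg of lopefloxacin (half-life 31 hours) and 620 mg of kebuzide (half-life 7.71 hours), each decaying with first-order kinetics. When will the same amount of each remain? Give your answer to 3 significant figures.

Set 61·(1/2)^(t/31) = 620·(1/2)^(t/7.71).
Taking log₂: log₂(61/620) = t·(1/31 − 1/7.71).
log₂(0.098387) = -3.3454; 1/31 − 1/7.71 = -0.097444.
t = -3.3454 / -0.097444 ≈ 34.332 hours.

34.3 hours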